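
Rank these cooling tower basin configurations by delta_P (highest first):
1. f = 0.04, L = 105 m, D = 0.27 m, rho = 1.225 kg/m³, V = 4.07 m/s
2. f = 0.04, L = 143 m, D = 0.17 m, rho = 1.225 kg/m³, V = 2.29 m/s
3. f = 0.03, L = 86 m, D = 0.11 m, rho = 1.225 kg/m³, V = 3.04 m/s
Case 1: delta_P = 0.1578 kPa
Case 2: delta_P = 0.1081 kPa
Case 3: delta_P = 0.1328 kPa
Ranking (highest first): 1, 3, 2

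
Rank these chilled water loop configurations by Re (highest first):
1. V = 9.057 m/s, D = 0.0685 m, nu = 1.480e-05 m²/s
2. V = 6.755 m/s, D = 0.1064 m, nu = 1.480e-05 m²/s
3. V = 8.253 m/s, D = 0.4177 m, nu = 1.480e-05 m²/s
Case 1: Re = 41919
Case 2: Re = 48563
Case 3: Re = 232924
Ranking (highest first): 3, 2, 1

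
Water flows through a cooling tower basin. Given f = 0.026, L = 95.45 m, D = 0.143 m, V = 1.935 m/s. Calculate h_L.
Formula: h_L = f \frac{L}{D} \frac{V^2}{2g}
h_L = 0.026·(95.45/0.143)·1.935²/(2·9.81) = 3.312 m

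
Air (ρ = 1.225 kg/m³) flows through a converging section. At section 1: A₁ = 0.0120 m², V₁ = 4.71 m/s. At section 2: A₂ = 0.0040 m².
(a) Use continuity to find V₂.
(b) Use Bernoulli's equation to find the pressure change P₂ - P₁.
(a) Continuity: A₁V₁=A₂V₂ -> V₂=A₁V₁/A₂=0.0120*4.71/0.0040=14.13 m/s
(b) Bernoulli: P₂-P₁=0.5*rho*(V₁^2-V₂^2)/1000=0.5*1.225*(4.71^2-14.13^2)/1000=-0.1087 kPa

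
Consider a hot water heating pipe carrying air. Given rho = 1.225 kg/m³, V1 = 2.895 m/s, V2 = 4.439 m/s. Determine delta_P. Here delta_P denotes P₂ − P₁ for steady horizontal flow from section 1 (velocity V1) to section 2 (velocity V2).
Formula: \Delta P = \frac{1}{2} \rho (V_1^2 - V_2^2)
delta_P = 0.5·1.225·(2.895² − 4.439²)/1000 = -0.006936 kPa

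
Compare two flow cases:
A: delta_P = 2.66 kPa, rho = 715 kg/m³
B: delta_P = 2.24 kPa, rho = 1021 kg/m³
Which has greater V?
V(A) = 2.728 m/s, V(B) = 2.095 m/s. Answer: A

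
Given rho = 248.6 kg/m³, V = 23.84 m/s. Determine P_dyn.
Formula: P_{dyn} = \frac{1}{2} \rho V^2
P_dyn = 0.5·248.6·23.84²/1000 = 70.65 kPa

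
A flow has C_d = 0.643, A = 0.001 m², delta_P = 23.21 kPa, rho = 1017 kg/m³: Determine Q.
Formula: Q = C_d A \sqrt{\frac{2 \Delta P}{\rho}}
Q = 0.643·0.001·√(2·(23.21·1000)/1017)·1000 = 4.344 L/s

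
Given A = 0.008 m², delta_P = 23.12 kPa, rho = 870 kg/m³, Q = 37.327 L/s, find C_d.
Formula: Q = C_d A \sqrt{\frac{2 \Delta P}{\rho}}
Substituting knowns: 37.327 = C_d·0.008·√(2·(23.12·1000)/870)·1000
Solving for C_d: C_d = (37.327/1000)/(0.008·√(2·(23.12·1000)/870)) = 0.64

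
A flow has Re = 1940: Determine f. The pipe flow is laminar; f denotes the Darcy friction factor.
Formula: f = \frac{64}{Re}
f = 64/1940 = 0.03299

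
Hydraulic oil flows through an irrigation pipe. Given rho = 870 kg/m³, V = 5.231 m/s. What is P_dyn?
Formula: P_{dyn} = \frac{1}{2} \rho V^2
P_dyn = 0.5·870·5.231²/1000 = 11.9 kPa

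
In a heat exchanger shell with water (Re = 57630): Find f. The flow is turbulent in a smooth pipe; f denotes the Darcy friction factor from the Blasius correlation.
Formula: f = \frac{0.316}{Re^{0.25}}
f = 0.316/57630^0.25 = 0.0204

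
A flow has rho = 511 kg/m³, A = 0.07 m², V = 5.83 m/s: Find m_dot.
Formula: \dot{m} = \rho A V
m_dot = 511·0.07·5.83 = 208.5 kg/s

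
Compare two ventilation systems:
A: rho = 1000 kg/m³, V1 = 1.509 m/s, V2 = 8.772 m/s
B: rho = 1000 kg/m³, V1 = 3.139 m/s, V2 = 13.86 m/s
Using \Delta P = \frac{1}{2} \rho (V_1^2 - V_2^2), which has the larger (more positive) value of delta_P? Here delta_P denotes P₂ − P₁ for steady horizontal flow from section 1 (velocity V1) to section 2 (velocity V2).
delta_P(A) = -37.34 kPa, delta_P(B) = -91.12 kPa. Answer: A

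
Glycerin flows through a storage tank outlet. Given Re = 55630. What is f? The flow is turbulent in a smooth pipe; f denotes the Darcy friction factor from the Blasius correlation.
Formula: f = \frac{0.316}{Re^{0.25}}
f = 0.316/55630^0.25 = 0.02058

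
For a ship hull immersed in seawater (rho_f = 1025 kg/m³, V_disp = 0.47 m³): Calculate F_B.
Formula: F_B = \rho_f g V_{disp}
F_B = 1025·9.81·0.47 = 4726 N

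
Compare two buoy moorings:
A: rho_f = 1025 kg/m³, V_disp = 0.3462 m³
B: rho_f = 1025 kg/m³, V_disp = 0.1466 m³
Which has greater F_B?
F_B(A) = 3481 N, F_B(B) = 1474 N. Answer: A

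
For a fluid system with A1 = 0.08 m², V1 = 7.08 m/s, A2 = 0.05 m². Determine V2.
Formula: V_2 = \frac{A_1 V_1}{A_2}
V2 = 0.08·7.08/0.05 = 11.33 m/s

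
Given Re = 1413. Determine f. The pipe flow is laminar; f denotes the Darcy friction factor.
Formula: f = \frac{64}{Re}
f = 64/1413 = 0.04529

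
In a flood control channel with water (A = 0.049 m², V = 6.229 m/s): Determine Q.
Formula: Q = A V
Q = 0.049·6.229·1000 = 305.2 L/s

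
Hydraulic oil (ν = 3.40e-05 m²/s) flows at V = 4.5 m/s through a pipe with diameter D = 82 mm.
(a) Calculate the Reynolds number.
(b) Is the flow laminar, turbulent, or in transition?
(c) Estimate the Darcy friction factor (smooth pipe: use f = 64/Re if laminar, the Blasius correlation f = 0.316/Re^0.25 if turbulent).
(a) Re = V·D/ν = 4.5·0.082/3.40e-05 = 10853
(b) Flow regime: turbulent (Re > 4000)
(c) Friction factor: f = 0.316/Re^0.25 = 0.316/10853^0.25 = 0.03096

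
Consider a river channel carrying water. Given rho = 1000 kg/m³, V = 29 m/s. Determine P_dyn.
Formula: P_{dyn} = \frac{1}{2} \rho V^2
P_dyn = 0.5·1000·29²/1000 = 420.5 kPa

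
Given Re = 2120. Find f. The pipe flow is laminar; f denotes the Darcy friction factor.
Formula: f = \frac{64}{Re}
f = 64/2120 = 0.03019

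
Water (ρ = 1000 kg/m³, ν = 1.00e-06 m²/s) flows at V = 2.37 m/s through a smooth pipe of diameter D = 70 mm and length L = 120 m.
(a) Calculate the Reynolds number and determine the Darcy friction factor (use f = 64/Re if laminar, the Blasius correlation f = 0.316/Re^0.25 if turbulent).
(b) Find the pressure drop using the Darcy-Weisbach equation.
(a) Re = V·D/ν = 2.37·0.07/1.00e-06 = 165900 → turbulent (Re > 4000); f = 0.316/Re^0.25 = 0.316/165900^0.25 = 0.015658 (Blasius is strictly valid for Re ≲ 1e5; used here as the smooth-pipe estimate the problem specifies)
(b) Darcy-Weisbach: ΔP = f·(L/D)·½ρV²/1000 = 0.015658·(120/0.070)·½·1000·2.37²/1000 = 75.39 kPa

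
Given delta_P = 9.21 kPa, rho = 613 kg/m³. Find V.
Formula: V = \sqrt{\frac{2 \Delta P}{\rho}}
V = √(2·(9.21·1000)/613) = 5.482 m/s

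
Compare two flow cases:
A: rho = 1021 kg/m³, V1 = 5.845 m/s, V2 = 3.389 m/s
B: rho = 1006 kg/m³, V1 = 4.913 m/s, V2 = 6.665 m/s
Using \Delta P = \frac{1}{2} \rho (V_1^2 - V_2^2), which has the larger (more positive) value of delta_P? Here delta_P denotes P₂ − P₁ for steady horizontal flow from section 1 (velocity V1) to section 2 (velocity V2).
delta_P(A) = 11.58 kPa, delta_P(B) = -10.2 kPa. Answer: A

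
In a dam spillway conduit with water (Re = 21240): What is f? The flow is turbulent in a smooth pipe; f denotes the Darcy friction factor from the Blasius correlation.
Formula: f = \frac{0.316}{Re^{0.25}}
f = 0.316/21240^0.25 = 0.02618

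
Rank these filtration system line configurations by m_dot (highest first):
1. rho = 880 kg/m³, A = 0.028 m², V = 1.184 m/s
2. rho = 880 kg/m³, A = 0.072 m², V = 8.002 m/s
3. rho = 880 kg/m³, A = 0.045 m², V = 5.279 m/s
Case 1: m_dot = 29.17 kg/s
Case 2: m_dot = 507 kg/s
Case 3: m_dot = 209 kg/s
Ranking (highest first): 2, 3, 1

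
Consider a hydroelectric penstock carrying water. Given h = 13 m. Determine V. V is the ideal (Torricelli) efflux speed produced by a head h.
Formula: V = \sqrt{2 g h}
V = √(2·9.81·13) = 15.97 m/s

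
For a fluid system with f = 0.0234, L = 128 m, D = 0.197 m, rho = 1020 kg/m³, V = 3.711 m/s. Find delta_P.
Formula: \Delta P = f \frac{L}{D} \frac{\rho V^2}{2}
delta_P = 0.0234·(128/0.197)·0.5·1020·3.711²/1000 = 106.8 kPa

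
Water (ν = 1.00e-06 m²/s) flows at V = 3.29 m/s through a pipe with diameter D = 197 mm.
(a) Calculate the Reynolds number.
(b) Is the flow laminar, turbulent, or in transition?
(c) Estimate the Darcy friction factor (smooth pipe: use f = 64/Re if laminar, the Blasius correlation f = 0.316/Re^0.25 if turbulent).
(a) Re = V·D/ν = 3.29·0.197/1.00e-06 = 648130
(b) Flow regime: turbulent (Re > 4000)
(c) Friction factor: f = 0.316/Re^0.25 = 0.316/648130^0.25 = 0.01114 (Blasius is strictly valid for Re ≲ 1e5; used here as the smooth-pipe estimate the problem specifies)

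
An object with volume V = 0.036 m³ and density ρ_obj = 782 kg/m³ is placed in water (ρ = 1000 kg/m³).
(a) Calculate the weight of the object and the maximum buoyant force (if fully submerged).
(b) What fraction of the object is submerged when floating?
(a) W=rho_obj*g*V=782*9.81*0.036=276.2 N; F_B(max)=rho*g*V=1000*9.81*0.036=353.2 N
(b) Floating fraction=rho_obj/rho=782/1000=0.782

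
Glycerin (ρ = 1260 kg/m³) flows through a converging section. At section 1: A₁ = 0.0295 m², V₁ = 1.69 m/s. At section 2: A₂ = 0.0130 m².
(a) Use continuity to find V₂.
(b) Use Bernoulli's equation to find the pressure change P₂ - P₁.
(a) Continuity: A₁V₁=A₂V₂ -> V₂=A₁V₁/A₂=0.0295*1.69/0.0130=3.83 m/s
(b) Bernoulli: P₂-P₁=0.5*rho*(V₁^2-V₂^2)/1000=0.5*1260*(1.69^2-3.83^2)/1000=-7.442 kPa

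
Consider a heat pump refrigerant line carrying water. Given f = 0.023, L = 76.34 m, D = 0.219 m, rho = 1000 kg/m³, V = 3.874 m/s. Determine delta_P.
Formula: \Delta P = f \frac{L}{D} \frac{\rho V^2}{2}
delta_P = 0.023·(76.34/0.219)·0.5·1000·3.874²/1000 = 60.16 kPa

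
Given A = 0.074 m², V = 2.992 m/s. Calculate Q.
Formula: Q = A V
Q = 0.074·2.992·1000 = 221.4 L/s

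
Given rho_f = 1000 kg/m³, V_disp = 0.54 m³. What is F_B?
Formula: F_B = \rho_f g V_{disp}
F_B = 1000·9.81·0.54 = 5297 N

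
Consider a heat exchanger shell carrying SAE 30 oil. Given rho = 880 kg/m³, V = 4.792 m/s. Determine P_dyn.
Formula: P_{dyn} = \frac{1}{2} \rho V^2
P_dyn = 0.5·880·4.792²/1000 = 10.1 kPa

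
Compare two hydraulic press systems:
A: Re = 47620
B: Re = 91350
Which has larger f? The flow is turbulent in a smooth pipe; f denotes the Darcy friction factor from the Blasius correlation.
f(A) = 0.02139, f(B) = 0.01818. Answer: A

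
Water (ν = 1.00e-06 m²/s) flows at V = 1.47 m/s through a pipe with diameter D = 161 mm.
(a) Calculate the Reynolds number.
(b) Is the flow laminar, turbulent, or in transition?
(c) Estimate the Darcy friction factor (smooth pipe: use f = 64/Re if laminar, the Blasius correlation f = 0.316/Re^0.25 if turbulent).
(a) Re = V·D/ν = 1.47·0.161/1.00e-06 = 236670
(b) Flow regime: turbulent (Re > 4000)
(c) Friction factor: f = 0.316/Re^0.25 = 0.316/236670^0.25 = 0.01433 (Blasius is strictly valid for Re ≲ 1e5; used here as the smooth-pipe estimate the problem specifies)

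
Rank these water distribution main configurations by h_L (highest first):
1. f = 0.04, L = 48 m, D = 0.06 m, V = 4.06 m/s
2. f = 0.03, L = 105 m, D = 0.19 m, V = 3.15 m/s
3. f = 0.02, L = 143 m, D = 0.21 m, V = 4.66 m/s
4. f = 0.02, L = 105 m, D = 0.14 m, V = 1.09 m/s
Case 1: h_L = 26.88 m
Case 2: h_L = 8.385 m
Case 3: h_L = 15.07 m
Case 4: h_L = 0.9083 m
Ranking (highest first): 1, 3, 2, 4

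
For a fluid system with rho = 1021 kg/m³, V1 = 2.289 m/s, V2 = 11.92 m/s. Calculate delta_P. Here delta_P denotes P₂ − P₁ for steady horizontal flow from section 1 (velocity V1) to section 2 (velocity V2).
Formula: \Delta P = \frac{1}{2} \rho (V_1^2 - V_2^2)
delta_P = 0.5·1021·(2.289² − 11.92²)/1000 = -69.86 kPa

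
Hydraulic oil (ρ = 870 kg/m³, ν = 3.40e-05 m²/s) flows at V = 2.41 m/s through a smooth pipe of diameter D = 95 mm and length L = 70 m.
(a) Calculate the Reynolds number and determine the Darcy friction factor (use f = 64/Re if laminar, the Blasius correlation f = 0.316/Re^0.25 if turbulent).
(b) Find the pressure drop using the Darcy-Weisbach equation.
(a) Re = V·D/ν = 2.41·0.095/3.40e-05 = 6733.8 → turbulent (Re > 4000); f = 0.316/Re^0.25 = 0.316/6733.8^0.25 = 0.034884
(b) Darcy-Weisbach: ΔP = f·(L/D)·½ρV²/1000 = 0.034884·(70/0.095)·½·870·2.41²/1000 = 64.94 kPa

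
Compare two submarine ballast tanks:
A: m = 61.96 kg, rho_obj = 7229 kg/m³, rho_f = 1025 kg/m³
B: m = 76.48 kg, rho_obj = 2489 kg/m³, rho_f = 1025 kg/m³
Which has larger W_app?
W_app(A) = 521.6 N, W_app(B) = 441.3 N. Answer: A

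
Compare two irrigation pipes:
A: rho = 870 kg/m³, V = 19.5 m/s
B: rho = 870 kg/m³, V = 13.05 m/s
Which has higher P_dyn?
P_dyn(A) = 165.4 kPa, P_dyn(B) = 74.08 kPa. Answer: A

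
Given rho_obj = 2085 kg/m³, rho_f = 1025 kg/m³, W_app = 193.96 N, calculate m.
Formula: W_{app} = mg\left(1 - \frac{\rho_f}{\rho_{obj}}\right)
Substituting knowns: 193.96 = m·9.81·(1 − 1025/2085)
Solving for m: m = 193.96/(9.81·(1 − 1025/2085)) = 38.89 kg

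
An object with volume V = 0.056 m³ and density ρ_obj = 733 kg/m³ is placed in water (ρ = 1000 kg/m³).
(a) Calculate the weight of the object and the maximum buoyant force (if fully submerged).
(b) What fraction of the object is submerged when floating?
(a) W=rho_obj*g*V=733*9.81*0.056=402.7 N; F_B(max)=rho*g*V=1000*9.81*0.056=549.4 N
(b) Floating fraction=rho_obj/rho=733/1000=0.733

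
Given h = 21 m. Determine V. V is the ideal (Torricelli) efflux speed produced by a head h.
Formula: V = \sqrt{2 g h}
V = √(2·9.81·21) = 20.3 m/s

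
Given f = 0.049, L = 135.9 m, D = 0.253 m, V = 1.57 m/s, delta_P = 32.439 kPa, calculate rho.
Formula: \Delta P = f \frac{L}{D} \frac{\rho V^2}{2}
Substituting knowns: 32.439 = 0.049·(135.9/0.253)·0.5·rho·1.57²/1000
Solving for rho: rho = (32.439·1000)/(0.049·(135.9/0.253)·0.5·1.57²) = 1000 kg/m³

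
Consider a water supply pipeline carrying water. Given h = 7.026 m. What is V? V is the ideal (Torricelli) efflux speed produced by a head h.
Formula: V = \sqrt{2 g h}
V = √(2·9.81·7.026) = 11.74 m/s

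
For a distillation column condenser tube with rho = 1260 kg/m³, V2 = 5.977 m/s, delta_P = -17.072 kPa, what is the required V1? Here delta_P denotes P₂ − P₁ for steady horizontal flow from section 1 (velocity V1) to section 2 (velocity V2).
Formula: \Delta P = \frac{1}{2} \rho (V_1^2 - V_2^2)
Substituting knowns: -17.072 = 0.5·1260·(V1² − 5.977²)/1000
Solving for V1: V1 = √(5.977² + 2·(-17.072·1000)/1260) = 2.937 m/s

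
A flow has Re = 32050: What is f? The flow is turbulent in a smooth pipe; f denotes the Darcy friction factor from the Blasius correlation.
Formula: f = \frac{0.316}{Re^{0.25}}
f = 0.316/32050^0.25 = 0.02362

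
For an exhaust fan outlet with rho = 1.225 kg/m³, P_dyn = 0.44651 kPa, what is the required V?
Formula: P_{dyn} = \frac{1}{2} \rho V^2
Substituting knowns: 0.44651 = 0.5·1.225·V²/1000
Solving for V: V = √(2·(0.44651·1000)/1.225) = 27 m/s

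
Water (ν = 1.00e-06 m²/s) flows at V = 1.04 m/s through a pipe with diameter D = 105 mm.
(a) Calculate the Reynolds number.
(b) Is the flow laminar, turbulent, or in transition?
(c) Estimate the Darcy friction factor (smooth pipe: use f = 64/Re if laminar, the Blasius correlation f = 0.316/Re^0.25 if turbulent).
(a) Re = V·D/ν = 1.04·0.105/1.00e-06 = 109200
(b) Flow regime: turbulent (Re > 4000)
(c) Friction factor: f = 0.316/Re^0.25 = 0.316/109200^0.25 = 0.01738 (Blasius is strictly valid for Re ≲ 1e5; used here as the smooth-pipe estimate the problem specifies)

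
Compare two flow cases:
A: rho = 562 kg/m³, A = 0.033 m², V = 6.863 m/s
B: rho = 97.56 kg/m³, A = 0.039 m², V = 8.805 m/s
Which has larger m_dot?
m_dot(A) = 127.3 kg/s, m_dot(B) = 33.5 kg/s. Answer: A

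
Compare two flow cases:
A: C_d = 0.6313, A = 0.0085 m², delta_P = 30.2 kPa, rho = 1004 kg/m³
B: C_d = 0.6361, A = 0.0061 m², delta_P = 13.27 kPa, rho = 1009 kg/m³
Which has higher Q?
Q(A) = 41.62 L/s, Q(B) = 19.9 L/s. Answer: A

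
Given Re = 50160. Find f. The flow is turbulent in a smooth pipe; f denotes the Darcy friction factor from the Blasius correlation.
Formula: f = \frac{0.316}{Re^{0.25}}
f = 0.316/50160^0.25 = 0.02112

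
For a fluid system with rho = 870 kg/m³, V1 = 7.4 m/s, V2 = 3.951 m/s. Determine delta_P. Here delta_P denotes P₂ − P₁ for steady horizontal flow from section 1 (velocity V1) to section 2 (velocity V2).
Formula: \Delta P = \frac{1}{2} \rho (V_1^2 - V_2^2)
delta_P = 0.5·870·(7.4² − 3.951²)/1000 = 17.03 kPa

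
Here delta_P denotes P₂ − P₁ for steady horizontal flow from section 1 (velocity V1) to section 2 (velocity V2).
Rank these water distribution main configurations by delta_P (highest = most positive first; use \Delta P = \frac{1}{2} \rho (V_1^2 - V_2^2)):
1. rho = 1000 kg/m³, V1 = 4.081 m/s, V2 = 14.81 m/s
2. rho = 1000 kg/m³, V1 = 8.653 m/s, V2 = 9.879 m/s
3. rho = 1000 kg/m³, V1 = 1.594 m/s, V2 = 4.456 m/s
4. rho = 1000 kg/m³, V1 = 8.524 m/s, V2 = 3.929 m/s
Case 1: delta_P = -101.3 kPa
Case 2: delta_P = -11.36 kPa
Case 3: delta_P = -8.658 kPa
Case 4: delta_P = 28.61 kPa
Ranking (highest first): 4, 3, 2, 1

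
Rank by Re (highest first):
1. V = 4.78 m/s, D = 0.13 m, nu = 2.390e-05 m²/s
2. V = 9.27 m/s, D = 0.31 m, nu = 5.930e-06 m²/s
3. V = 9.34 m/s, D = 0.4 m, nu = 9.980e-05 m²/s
Case 1: Re = 26000
Case 2: Re = 484604
Case 3: Re = 37435
Ranking (highest first): 2, 3, 1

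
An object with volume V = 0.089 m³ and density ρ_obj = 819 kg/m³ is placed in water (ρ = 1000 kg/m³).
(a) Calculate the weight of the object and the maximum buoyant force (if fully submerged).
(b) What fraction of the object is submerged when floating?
(a) W=rho_obj*g*V=819*9.81*0.089=715.1 N; F_B(max)=rho*g*V=1000*9.81*0.089=873.1 N
(b) Floating fraction=rho_obj/rho=819/1000=0.819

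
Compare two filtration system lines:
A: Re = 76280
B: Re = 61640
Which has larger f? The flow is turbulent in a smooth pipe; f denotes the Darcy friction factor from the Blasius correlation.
f(A) = 0.01901, f(B) = 0.02005. Answer: B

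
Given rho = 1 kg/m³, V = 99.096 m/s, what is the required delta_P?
Formula: V = \sqrt{\frac{2 \Delta P}{\rho}}
Substituting knowns: 99.096 = √(2·(delta_P·1000)/1)
Solving for delta_P: delta_P = 99.096²·1/2/1000 = 4.91 kPa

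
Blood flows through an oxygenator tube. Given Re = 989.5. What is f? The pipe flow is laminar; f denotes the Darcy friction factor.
Formula: f = \frac{64}{Re}
f = 64/989.5 = 0.06468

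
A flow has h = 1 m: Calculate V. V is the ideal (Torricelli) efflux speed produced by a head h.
Formula: V = \sqrt{2 g h}
V = √(2·9.81·1) = 4.429 m/s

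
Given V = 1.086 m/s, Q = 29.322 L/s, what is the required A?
Formula: Q = A V
Substituting knowns: 29.322 = A·1.086·1000
Solving for A: A = (29.322/1000)/1.086 = 0.027 m²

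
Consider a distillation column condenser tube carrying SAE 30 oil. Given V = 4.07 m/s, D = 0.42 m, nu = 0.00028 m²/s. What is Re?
Formula: Re = \frac{V D}{\nu}
Re = 4.07·0.42/0.00028 = 6105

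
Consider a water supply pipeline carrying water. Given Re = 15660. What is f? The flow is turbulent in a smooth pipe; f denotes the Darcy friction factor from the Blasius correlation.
Formula: f = \frac{0.316}{Re^{0.25}}
f = 0.316/15660^0.25 = 0.02825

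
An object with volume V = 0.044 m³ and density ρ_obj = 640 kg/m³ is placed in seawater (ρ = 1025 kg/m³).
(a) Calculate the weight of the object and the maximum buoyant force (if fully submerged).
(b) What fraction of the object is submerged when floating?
(a) W=rho_obj*g*V=640*9.81*0.044=276.2 N; F_B(max)=rho*g*V=1025*9.81*0.044=442.4 N
(b) Floating fraction=rho_obj/rho=640/1025=0.624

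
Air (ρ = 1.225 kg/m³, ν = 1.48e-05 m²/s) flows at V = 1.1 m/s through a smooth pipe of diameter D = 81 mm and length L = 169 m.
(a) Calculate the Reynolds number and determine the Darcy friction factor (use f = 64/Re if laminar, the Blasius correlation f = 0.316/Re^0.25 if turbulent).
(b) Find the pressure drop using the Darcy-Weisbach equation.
(a) Re = V·D/ν = 1.1·0.081/1.48e-05 = 6020.3 → turbulent (Re > 4000); f = 0.316/Re^0.25 = 0.316/6020.3^0.25 = 0.035874
(b) Darcy-Weisbach: ΔP = f·(L/D)·½ρV²/1000 = 0.035874·(169/0.081)·½·1.225·1.1²/1000 = 0.05547 kPa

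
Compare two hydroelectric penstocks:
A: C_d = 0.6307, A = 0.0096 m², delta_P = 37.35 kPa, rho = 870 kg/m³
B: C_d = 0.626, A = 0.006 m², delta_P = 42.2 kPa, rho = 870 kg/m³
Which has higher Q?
Q(A) = 56.1 L/s, Q(B) = 36.99 L/s. Answer: A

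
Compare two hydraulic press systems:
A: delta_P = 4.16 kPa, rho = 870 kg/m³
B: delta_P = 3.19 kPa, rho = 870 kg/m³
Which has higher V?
V(A) = 3.092 m/s, V(B) = 2.708 m/s. Answer: A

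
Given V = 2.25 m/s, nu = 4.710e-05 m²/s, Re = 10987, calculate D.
Formula: Re = \frac{V D}{\nu}
Substituting knowns: 10987 = 2.25·D/4.710e-05
Solving for D: D = 10987·4.710e-05/2.25 = 0.23 m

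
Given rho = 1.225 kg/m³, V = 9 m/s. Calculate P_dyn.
Formula: P_{dyn} = \frac{1}{2} \rho V^2
P_dyn = 0.5·1.225·9²/1000 = 0.04961 kPa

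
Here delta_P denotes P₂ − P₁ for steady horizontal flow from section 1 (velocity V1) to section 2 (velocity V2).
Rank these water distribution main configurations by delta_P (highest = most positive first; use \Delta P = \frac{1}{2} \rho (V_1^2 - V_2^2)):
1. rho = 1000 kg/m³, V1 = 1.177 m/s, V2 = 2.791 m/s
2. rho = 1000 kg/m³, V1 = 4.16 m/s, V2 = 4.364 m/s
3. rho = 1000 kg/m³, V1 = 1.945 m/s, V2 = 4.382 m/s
Case 1: delta_P = -3.202 kPa
Case 2: delta_P = -0.8694 kPa
Case 3: delta_P = -7.709 kPa
Ranking (highest first): 2, 1, 3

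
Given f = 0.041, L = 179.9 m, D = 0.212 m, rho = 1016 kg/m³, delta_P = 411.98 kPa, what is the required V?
Formula: \Delta P = f \frac{L}{D} \frac{\rho V^2}{2}
Substituting knowns: 411.98 = 0.041·(179.9/0.212)·0.5·1016·V²/1000
Solving for V: V = √((411.98·1000)/(0.041·(179.9/0.212)·0.5·1016)) = 4.828 m/s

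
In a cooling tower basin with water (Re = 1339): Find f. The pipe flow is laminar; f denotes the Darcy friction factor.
Formula: f = \frac{64}{Re}
f = 64/1339 = 0.0478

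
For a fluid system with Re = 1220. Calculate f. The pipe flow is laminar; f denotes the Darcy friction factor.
Formula: f = \frac{64}{Re}
f = 64/1220 = 0.05246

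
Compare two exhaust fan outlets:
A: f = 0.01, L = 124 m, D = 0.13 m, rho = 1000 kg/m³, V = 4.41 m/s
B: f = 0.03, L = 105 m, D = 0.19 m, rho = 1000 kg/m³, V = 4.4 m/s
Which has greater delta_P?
delta_P(A) = 92.75 kPa, delta_P(B) = 160.5 kPa. Answer: B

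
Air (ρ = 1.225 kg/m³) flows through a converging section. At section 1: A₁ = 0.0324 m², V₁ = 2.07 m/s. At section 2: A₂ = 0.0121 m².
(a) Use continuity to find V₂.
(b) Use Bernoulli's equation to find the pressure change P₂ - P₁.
(a) Continuity: A₁V₁=A₂V₂ -> V₂=A₁V₁/A₂=0.0324*2.07/0.0121=5.54 m/s
(b) Bernoulli: P₂-P₁=0.5*rho*(V₁^2-V₂^2)/1000=0.5*1.225*(2.07^2-5.54^2)/1000=-0.01617 kPa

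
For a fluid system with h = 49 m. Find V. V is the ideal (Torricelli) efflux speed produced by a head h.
Formula: V = \sqrt{2 g h}
V = √(2·9.81·49) = 31.01 m/s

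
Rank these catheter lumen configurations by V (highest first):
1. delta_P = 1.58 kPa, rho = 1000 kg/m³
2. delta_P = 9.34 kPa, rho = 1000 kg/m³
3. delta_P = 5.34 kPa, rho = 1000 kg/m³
Case 1: V = 1.778 m/s
Case 2: V = 4.322 m/s
Case 3: V = 3.268 m/s
Ranking (highest first): 2, 3, 1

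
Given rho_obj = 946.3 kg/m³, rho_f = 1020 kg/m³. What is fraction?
Formula: f_{sub} = \frac{\rho_{obj}}{\rho_f}
fraction = 946.3/1020 = 0.9277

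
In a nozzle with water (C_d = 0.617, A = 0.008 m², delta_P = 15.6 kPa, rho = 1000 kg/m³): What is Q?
Formula: Q = C_d A \sqrt{\frac{2 \Delta P}{\rho}}
Q = 0.617·0.008·√(2·(15.6·1000)/1000)·1000 = 27.57 L/s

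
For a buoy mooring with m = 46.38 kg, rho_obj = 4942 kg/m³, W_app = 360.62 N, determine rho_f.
Formula: W_{app} = mg\left(1 - \frac{\rho_f}{\rho_{obj}}\right)
Substituting knowns: 360.62 = 46.38·9.81·(1 − rho_f/4942)
Solving for rho_f: rho_f = 4942·(1 − 360.62/(46.38·9.81)) = 1025 kg/m³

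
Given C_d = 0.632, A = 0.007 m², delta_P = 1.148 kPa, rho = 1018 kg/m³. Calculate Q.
Formula: Q = C_d A \sqrt{\frac{2 \Delta P}{\rho}}
Q = 0.632·0.007·√(2·(1.148·1000)/1018)·1000 = 6.644 L/s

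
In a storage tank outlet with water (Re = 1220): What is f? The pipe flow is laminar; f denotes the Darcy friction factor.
Formula: f = \frac{64}{Re}
f = 64/1220 = 0.05246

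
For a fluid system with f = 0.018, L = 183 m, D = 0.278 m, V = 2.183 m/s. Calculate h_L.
Formula: h_L = f \frac{L}{D} \frac{V^2}{2g}
h_L = 0.018·(183/0.278)·2.183²/(2·9.81) = 2.878 m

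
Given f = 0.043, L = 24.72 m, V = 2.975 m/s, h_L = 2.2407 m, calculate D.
Formula: h_L = f \frac{L}{D} \frac{V^2}{2g}
Substituting knowns: 2.2407 = 0.043·(24.72/D)·2.975²/(2·9.81)
Solving for D: D = 0.043·24.72·2.975²/(2·9.81·2.2407) = 0.214 m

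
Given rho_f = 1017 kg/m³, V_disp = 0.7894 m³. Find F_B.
Formula: F_B = \rho_f g V_{disp}
F_B = 1017·9.81·0.7894 = 7876 N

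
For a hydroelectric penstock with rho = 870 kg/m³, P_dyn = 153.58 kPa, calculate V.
Formula: P_{dyn} = \frac{1}{2} \rho V^2
Substituting knowns: 153.58 = 0.5·870·V²/1000
Solving for V: V = √(2·(153.58·1000)/870) = 18.79 m/s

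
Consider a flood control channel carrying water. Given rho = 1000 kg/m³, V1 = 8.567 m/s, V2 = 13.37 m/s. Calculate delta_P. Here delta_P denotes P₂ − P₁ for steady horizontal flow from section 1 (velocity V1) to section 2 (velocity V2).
Formula: \Delta P = \frac{1}{2} \rho (V_1^2 - V_2^2)
delta_P = 0.5·1000·(8.567² − 13.37²)/1000 = -52.68 kPa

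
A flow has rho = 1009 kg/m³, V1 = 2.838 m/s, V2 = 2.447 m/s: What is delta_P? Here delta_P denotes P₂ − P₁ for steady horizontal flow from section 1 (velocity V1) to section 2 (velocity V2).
Formula: \Delta P = \frac{1}{2} \rho (V_1^2 - V_2^2)
delta_P = 0.5·1009·(2.838² − 2.447²)/1000 = 1.043 kPa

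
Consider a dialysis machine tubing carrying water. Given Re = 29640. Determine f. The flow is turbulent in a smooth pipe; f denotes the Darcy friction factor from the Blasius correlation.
Formula: f = \frac{0.316}{Re^{0.25}}
f = 0.316/29640^0.25 = 0.02408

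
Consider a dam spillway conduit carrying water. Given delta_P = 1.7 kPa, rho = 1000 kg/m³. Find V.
Formula: V = \sqrt{\frac{2 \Delta P}{\rho}}
V = √(2·(1.7·1000)/1000) = 1.844 m/s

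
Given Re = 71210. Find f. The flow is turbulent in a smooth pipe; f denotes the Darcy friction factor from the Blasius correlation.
Formula: f = \frac{0.316}{Re^{0.25}}
f = 0.316/71210^0.25 = 0.01934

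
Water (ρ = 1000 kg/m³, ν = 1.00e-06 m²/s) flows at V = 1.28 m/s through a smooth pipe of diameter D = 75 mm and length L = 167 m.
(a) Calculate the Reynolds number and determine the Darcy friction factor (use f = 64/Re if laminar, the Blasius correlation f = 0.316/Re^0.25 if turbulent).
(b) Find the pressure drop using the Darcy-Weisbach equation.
(a) Re = V·D/ν = 1.28·0.075/1.00e-06 = 96000 → turbulent (Re > 4000); f = 0.316/Re^0.25 = 0.316/96000^0.25 = 0.017952
(b) Darcy-Weisbach: ΔP = f·(L/D)·½ρV²/1000 = 0.017952·(167/0.075)·½·1000·1.28²/1000 = 32.75 kPa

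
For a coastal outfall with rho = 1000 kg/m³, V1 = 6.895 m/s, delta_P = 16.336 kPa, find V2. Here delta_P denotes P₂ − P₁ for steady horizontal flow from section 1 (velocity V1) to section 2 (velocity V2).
Formula: \Delta P = \frac{1}{2} \rho (V_1^2 - V_2^2)
Substituting knowns: 16.336 = 0.5·1000·(6.895² − V2²)/1000
Solving for V2: V2 = √(6.895² − 2·(16.336·1000)/1000) = 3.856 m/s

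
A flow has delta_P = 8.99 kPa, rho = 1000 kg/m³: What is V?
Formula: V = \sqrt{\frac{2 \Delta P}{\rho}}
V = √(2·(8.99·1000)/1000) = 4.24 m/s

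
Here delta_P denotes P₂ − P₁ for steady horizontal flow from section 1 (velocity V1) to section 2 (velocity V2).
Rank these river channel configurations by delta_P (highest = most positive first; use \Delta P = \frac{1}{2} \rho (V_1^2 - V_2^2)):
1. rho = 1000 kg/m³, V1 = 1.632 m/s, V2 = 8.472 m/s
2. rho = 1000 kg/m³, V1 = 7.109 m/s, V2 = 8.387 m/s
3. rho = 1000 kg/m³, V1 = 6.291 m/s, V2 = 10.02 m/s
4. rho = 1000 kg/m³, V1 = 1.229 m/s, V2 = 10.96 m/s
Case 1: delta_P = -34.56 kPa
Case 2: delta_P = -9.902 kPa
Case 3: delta_P = -30.41 kPa
Case 4: delta_P = -59.31 kPa
Ranking (highest first): 2, 3, 1, 4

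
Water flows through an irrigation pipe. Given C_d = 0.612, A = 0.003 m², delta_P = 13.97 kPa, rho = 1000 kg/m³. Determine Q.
Formula: Q = C_d A \sqrt{\frac{2 \Delta P}{\rho}}
Q = 0.612·0.003·√(2·(13.97·1000)/1000)·1000 = 9.705 L/s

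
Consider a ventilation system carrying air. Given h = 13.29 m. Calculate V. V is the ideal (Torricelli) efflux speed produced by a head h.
Formula: V = \sqrt{2 g h}
V = √(2·9.81·13.29) = 16.15 m/s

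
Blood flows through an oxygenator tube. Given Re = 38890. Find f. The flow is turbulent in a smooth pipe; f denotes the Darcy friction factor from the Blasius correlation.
Formula: f = \frac{0.316}{Re^{0.25}}
f = 0.316/38890^0.25 = 0.0225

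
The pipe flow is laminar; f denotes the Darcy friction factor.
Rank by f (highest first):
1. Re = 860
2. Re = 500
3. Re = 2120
Case 1: f = 0.07442
Case 2: f = 0.128
Case 3: f = 0.03019
Ranking (highest first): 2, 1, 3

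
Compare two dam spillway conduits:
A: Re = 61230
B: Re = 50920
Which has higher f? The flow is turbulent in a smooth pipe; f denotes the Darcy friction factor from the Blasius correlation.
f(A) = 0.02009, f(B) = 0.02104. Answer: B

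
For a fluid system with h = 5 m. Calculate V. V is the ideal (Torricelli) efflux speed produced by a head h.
Formula: V = \sqrt{2 g h}
V = √(2·9.81·5) = 9.905 m/s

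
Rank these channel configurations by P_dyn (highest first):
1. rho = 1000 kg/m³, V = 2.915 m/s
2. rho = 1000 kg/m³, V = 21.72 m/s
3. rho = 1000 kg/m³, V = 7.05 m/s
Case 1: P_dyn = 4.249 kPa
Case 2: P_dyn = 235.9 kPa
Case 3: P_dyn = 24.85 kPa
Ranking (highest first): 2, 3, 1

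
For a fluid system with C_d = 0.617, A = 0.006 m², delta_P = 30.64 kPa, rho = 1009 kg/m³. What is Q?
Formula: Q = C_d A \sqrt{\frac{2 \Delta P}{\rho}}
Q = 0.617·0.006·√(2·(30.64·1000)/1009)·1000 = 28.85 L/s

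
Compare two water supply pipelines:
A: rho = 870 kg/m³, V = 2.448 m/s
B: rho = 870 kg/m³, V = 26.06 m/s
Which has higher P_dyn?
P_dyn(A) = 2.607 kPa, P_dyn(B) = 295.4 kPa. Answer: B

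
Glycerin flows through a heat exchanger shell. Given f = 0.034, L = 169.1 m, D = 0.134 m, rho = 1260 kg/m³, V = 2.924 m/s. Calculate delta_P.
Formula: \Delta P = f \frac{L}{D} \frac{\rho V^2}{2}
delta_P = 0.034·(169.1/0.134)·0.5·1260·2.924²/1000 = 231.1 kPa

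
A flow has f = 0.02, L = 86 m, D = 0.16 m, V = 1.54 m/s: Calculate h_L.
Formula: h_L = f \frac{L}{D} \frac{V^2}{2g}
h_L = 0.02·(86/0.16)·1.54²/(2·9.81) = 1.299 m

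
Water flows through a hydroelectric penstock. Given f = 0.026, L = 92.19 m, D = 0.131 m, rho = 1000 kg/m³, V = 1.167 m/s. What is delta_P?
Formula: \Delta P = f \frac{L}{D} \frac{\rho V^2}{2}
delta_P = 0.026·(92.19/0.131)·0.5·1000·1.167²/1000 = 12.46 kPa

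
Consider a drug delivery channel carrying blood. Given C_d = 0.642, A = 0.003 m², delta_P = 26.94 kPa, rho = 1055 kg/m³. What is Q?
Formula: Q = C_d A \sqrt{\frac{2 \Delta P}{\rho}}
Q = 0.642·0.003·√(2·(26.94·1000)/1055)·1000 = 13.76 L/s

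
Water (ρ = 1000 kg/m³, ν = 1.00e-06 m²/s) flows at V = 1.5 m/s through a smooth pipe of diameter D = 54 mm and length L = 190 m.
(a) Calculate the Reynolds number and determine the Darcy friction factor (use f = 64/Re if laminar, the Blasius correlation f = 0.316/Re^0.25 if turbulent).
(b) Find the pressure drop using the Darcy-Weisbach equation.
(a) Re = V·D/ν = 1.5·0.054/1.00e-06 = 81000 → turbulent (Re > 4000); f = 0.316/Re^0.25 = 0.316/81000^0.25 = 0.018731
(b) Darcy-Weisbach: ΔP = f·(L/D)·½ρV²/1000 = 0.018731·(190/0.054)·½·1000·1.5²/1000 = 74.14 kPa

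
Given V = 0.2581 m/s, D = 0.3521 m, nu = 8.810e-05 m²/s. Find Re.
Formula: Re = \frac{V D}{\nu}
Re = 0.2581·0.3521/8.810e-05 = 1032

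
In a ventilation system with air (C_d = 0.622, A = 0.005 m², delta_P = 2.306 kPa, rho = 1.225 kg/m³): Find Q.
Formula: Q = C_d A \sqrt{\frac{2 \Delta P}{\rho}}
Q = 0.622·0.005·√(2·(2.306·1000)/1.225)·1000 = 190.8 L/s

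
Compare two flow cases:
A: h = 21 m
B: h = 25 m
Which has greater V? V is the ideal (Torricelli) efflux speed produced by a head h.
V(A) = 20.3 m/s, V(B) = 22.15 m/s. Answer: B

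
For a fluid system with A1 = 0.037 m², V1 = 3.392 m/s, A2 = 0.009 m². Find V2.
Formula: V_2 = \frac{A_1 V_1}{A_2}
V2 = 0.037·3.392/0.009 = 13.94 m/s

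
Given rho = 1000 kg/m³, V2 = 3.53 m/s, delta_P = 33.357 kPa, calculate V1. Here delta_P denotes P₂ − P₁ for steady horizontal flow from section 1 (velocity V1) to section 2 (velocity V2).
Formula: \Delta P = \frac{1}{2} \rho (V_1^2 - V_2^2)
Substituting knowns: 33.357 = 0.5·1000·(V1² − 3.53²)/1000
Solving for V1: V1 = √(3.53² + 2·(33.357·1000)/1000) = 8.898 m/s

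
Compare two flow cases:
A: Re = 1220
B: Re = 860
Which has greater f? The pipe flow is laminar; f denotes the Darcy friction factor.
f(A) = 0.05246, f(B) = 0.07442. Answer: B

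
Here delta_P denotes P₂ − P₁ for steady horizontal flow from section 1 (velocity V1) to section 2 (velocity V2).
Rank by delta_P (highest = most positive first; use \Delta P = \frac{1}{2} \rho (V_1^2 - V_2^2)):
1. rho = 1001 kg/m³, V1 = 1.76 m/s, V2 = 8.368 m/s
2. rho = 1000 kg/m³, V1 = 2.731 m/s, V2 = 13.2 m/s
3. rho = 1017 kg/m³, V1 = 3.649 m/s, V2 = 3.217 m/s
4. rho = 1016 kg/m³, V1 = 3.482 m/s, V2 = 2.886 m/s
Case 1: delta_P = -33.5 kPa
Case 2: delta_P = -83.39 kPa
Case 3: delta_P = 1.508 kPa
Case 4: delta_P = 1.928 kPa
Ranking (highest first): 4, 3, 1, 2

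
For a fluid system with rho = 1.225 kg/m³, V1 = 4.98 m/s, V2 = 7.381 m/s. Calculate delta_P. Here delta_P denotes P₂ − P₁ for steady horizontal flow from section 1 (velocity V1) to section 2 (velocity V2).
Formula: \Delta P = \frac{1}{2} \rho (V_1^2 - V_2^2)
delta_P = 0.5·1.225·(4.98² − 7.381²)/1000 = -0.01818 kPa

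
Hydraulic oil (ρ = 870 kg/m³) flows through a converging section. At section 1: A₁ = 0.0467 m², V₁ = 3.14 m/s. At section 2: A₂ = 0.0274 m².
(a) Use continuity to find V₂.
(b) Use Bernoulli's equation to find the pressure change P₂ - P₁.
(a) Continuity: A₁V₁=A₂V₂ -> V₂=A₁V₁/A₂=0.0467*3.14/0.0274=5.35 m/s
(b) Bernoulli: P₂-P₁=0.5*rho*(V₁^2-V₂^2)/1000=0.5*870*(3.14^2-5.35^2)/1000=-8.162 kPa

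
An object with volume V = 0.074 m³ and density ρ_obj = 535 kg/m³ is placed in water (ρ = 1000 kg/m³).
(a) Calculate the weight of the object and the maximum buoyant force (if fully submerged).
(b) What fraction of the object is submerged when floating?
(a) W=rho_obj*g*V=535*9.81*0.074=388.4 N; F_B(max)=rho*g*V=1000*9.81*0.074=725.9 N
(b) Floating fraction=rho_obj/rho=535/1000=0.535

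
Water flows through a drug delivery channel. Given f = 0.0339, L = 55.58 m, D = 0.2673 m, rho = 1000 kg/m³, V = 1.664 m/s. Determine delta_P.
Formula: \Delta P = f \frac{L}{D} \frac{\rho V^2}{2}
delta_P = 0.0339·(55.58/0.2673)·0.5·1000·1.664²/1000 = 9.759 kPa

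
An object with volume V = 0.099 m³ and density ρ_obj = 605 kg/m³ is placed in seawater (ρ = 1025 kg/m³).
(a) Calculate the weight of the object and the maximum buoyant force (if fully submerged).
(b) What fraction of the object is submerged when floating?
(a) W=rho_obj*g*V=605*9.81*0.099=587.6 N; F_B(max)=rho*g*V=1025*9.81*0.099=995.5 N
(b) Floating fraction=rho_obj/rho=605/1025=0.590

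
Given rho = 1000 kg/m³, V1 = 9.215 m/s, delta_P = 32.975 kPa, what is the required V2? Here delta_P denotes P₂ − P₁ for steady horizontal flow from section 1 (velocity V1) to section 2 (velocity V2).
Formula: \Delta P = \frac{1}{2} \rho (V_1^2 - V_2^2)
Substituting knowns: 32.975 = 0.5·1000·(9.215² − V2²)/1000
Solving for V2: V2 = √(9.215² − 2·(32.975·1000)/1000) = 4.355 m/s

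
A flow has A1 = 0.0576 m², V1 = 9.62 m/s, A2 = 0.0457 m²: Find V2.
Formula: V_2 = \frac{A_1 V_1}{A_2}
V2 = 0.0576·9.62/0.0457 = 12.12 m/s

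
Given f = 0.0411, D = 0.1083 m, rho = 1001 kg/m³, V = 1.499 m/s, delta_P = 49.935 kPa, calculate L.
Formula: \Delta P = f \frac{L}{D} \frac{\rho V^2}{2}
Substituting knowns: 49.935 = 0.0411·(L/0.1083)·0.5·1001·1.499²/1000
Solving for L: L = (49.935·1000)·0.1083/(0.0411·0.5·1001·1.499²) = 117 m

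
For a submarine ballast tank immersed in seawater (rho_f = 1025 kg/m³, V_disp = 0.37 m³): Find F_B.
Formula: F_B = \rho_f g V_{disp}
F_B = 1025·9.81·0.37 = 3720 N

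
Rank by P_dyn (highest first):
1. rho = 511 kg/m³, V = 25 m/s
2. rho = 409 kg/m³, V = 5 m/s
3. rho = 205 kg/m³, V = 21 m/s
Case 1: P_dyn = 159.7 kPa
Case 2: P_dyn = 5.112 kPa
Case 3: P_dyn = 45.2 kPa
Ranking (highest first): 1, 3, 2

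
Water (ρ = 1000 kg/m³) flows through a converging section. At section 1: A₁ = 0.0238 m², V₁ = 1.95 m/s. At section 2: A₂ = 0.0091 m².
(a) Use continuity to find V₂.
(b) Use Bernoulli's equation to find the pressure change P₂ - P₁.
(a) Continuity: A₁V₁=A₂V₂ -> V₂=A₁V₁/A₂=0.0238*1.95/0.0091=5.10 m/s
(b) Bernoulli: P₂-P₁=0.5*rho*(V₁^2-V₂^2)/1000=0.5*1000*(1.95^2-5.10^2)/1000=-11.1 kPa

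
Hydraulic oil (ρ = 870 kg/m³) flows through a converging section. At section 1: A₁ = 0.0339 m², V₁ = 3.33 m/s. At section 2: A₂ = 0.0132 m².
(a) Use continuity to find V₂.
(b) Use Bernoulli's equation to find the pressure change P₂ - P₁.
(a) Continuity: A₁V₁=A₂V₂ -> V₂=A₁V₁/A₂=0.0339*3.33/0.0132=8.55 m/s
(b) Bernoulli: P₂-P₁=0.5*rho*(V₁^2-V₂^2)/1000=0.5*870*(3.33^2-8.55^2)/1000=-26.98 kPa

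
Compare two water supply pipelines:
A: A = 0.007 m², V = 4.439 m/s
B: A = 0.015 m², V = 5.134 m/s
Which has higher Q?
Q(A) = 31.07 L/s, Q(B) = 77.01 L/s. Answer: B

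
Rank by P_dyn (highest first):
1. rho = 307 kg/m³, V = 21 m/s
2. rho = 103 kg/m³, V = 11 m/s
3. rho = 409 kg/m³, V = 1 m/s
Case 1: P_dyn = 67.69 kPa
Case 2: P_dyn = 6.231 kPa
Case 3: P_dyn = 0.2045 kPa
Ranking (highest first): 1, 2, 3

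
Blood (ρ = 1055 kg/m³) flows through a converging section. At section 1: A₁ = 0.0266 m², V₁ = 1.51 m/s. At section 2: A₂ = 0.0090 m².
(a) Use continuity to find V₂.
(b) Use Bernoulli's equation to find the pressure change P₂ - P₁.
(a) Continuity: A₁V₁=A₂V₂ -> V₂=A₁V₁/A₂=0.0266*1.51/0.0090=4.46 m/s
(b) Bernoulli: P₂-P₁=0.5*rho*(V₁^2-V₂^2)/1000=0.5*1055*(1.51^2-4.46^2)/1000=-9.29 kPa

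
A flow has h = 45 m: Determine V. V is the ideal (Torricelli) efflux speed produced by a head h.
Formula: V = \sqrt{2 g h}
V = √(2·9.81·45) = 29.71 m/s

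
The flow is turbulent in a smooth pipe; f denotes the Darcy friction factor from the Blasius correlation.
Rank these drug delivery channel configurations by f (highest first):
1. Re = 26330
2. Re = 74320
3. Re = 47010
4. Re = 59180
Case 1: f = 0.02481
Case 2: f = 0.01914
Case 3: f = 0.02146
Case 4: f = 0.02026
Ranking (highest first): 1, 3, 4, 2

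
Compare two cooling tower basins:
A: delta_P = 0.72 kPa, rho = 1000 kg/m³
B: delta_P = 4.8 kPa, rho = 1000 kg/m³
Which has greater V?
V(A) = 1.2 m/s, V(B) = 3.098 m/s. Answer: B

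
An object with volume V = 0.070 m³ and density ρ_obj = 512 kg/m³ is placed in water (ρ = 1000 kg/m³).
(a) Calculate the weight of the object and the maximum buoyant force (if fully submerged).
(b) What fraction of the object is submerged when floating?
(a) W=rho_obj*g*V=512*9.81*0.070=351.6 N; F_B(max)=rho*g*V=1000*9.81*0.070=686.7 N
(b) Floating fraction=rho_obj/rho=512/1000=0.512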